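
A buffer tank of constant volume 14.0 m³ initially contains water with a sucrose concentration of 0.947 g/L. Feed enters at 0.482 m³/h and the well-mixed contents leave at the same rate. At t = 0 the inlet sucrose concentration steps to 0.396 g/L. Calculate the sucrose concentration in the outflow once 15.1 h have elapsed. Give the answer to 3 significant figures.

0.724 g/L

Accumulation = in − out for the solute gives V dC/dt = Q(C_in − C).
Rewrite as dC/dt + C/τ = C_in/τ, τ = V/Q = 29.046 h.
Solution: C(t) = C_in + (C₀ − C_in) e^(−t/τ).
C(15.1) = 0.396 + (0.947 − 0.396)·e^(−15.1/29.046) = 0.396 + (0.55100)·0.59460 = 0.72362 g/L.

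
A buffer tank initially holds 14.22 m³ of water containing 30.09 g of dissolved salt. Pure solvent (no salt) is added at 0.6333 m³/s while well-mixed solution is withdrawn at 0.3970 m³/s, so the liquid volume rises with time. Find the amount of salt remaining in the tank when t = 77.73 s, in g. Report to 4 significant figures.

7.470 g

Total volume: dV/dt = Q_in − Q_out = 0.236300 m³/s, so V(t) = 14.22 + 0.236300 t and V(77.73) = 32.5876 m³.
No salt enters, so dm/dt = −Q_out · (m/V).
Separate: dm/m = −Q_out dt/V(t) ⇒ ln(m/m₀) = −(Q_out/(Q_in−Q_out)) ln(V/V₀).
m = m₀ (V₀/V)^(Q_out/(Q_in−Q_out)) = 30.09 × (14.22/32.5876)^(1.68007) = 7.47035 g.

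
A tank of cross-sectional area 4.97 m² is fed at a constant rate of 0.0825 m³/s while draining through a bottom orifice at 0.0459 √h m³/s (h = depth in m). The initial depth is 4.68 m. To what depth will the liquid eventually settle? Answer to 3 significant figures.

Unsteady balance on liquid volume: A dh/dt = Q_in − 0.0459 √h. At steady state dh/dt = 0:
Q_in = 0.0459 √h_ss ⇒ √h_ss = 0.0825/0.0459 = 1.7974.
h_ss = 1.7974² = 3.2306 m. (Since h₀ = 4.68 m > h_ss, the level will fall toward this value.)

3.23 m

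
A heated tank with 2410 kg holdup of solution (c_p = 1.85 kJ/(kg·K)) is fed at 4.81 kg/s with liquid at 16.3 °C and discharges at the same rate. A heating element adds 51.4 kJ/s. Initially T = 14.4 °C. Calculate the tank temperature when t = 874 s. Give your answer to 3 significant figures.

20.7 °C

Unsteady energy balance on the tank contents: M c_p dT/dt = ṁ c_p (T_in − T) + 51.4.
Rearrange: dT/dt = (T_ss − T)/τ with τ = M/ṁ = 501.04 s and T_ss = T_in + Q̇/(ṁ c_p) = 22.076 °C.
T approaches T_ss exponentially: T(t) = T_ss + (T₀ − T_ss) e^(−t/τ).
T(874) = 22.076 + (-7.6763)·e^(−874/501.04) = 22.076 + (-7.6763)·0.17475 = 20.735 °C.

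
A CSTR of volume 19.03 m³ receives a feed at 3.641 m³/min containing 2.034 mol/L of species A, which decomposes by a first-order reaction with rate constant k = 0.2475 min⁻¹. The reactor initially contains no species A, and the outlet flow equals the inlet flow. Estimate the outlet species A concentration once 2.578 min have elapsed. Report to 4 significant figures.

Accumulation = in − out − consumed: V dC/dt = Q C_in − Q C − k V C.
dC/dt = (Q/V) C_in − (Q/V + k) C; effective rate a = Q/V + k = 0.191329 + 0.2475 = 0.438829 min⁻¹.
C_ss = Q C_in/(Q + kV) = 0.886823 mol/L; C(t) = C_ss + (C₀ − C_ss) e^(−a t).
C(2.578) = 0.886823 + (-0.886823)·e^(−0.438829·2.578) = 0.886823 + (-0.886823)·0.322613 = 0.600723 mol/L.

0.6007 mol/L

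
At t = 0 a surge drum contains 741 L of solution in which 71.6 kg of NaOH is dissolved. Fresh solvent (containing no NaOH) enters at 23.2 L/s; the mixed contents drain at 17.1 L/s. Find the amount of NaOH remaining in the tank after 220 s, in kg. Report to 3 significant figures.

3.95 kg

Let m(t) be the amount of NaOH. Volume: V(t) = V₀ + (Q_in − Q_out) t = 741 + 6.1000 t; V(220) = 2083.0 L.
No NaOH enters, so dm/dt = −Q_out · (m/V).
Separate: dm/m = −Q_out dt/V(t) ⇒ ln(m/m₀) = −(Q_out/(Q_in−Q_out)) ln(V/V₀).
m = m₀ (V₀/V)^(Q_out/(Q_in−Q_out)) = 71.6 × (741/2083.0)^(2.8033) = 3.9500 kg.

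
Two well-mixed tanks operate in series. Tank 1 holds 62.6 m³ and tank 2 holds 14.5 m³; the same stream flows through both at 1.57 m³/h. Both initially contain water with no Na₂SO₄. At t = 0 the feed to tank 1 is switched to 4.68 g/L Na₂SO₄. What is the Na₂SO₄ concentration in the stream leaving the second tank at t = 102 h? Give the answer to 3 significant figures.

4.21 g/L

Time constants: τᵢ = Vᵢ/Q for each well-mixed tank.
τ₁ = 62.6/1.57 = 39.873 h; τ₂ = 14.5/1.57 = 9.2357 h.
Tank 1: C₁ = C_in(1 − e^(−t/τ₁)). Tank 2 (τ₁ ≠ τ₂): C₂ = C_in[1 − (τ₁ e^(−t/τ₁) − τ₂ e^(−t/τ₂))/(τ₁ − τ₂)].
At t = 102: e^(−t/τ₁) = 0.077448, e^(−t/τ₂) = 1.5981e-05.
C₂ = 4.68·[1 − (39.873·0.077448 − 9.2357·1.5981e-05)/(30.637)] = 4.68·0.89921 = 4.2083 g/L.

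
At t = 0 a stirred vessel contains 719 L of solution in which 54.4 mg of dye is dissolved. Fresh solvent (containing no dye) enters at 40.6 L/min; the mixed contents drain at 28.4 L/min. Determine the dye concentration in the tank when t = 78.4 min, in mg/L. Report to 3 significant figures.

0.00453 mg/L

Total volume: dV/dt = Q_in − Q_out = 12.200 L/min, so V(t) = 719 + 12.200 t and V(78.4) = 1675.5 L.
Species balance (pure solvent in): dm/dt = −Q_out · m/V(t).
dm/m = −Q_out dt/(V₀ + 12.200 t); integrating gives ln(m/m₀) = −(Q_out/(Q_in−Q_out)) ln(V/V₀).
m = m₀ (V₀/V)^(Q_out/(Q_in−Q_out)) = 54.4 × (719/1675.5)^(2.3279) = 7.5913 mg.
C = m/V = 7.5913/1675.5 = 0.0045308 mg/L.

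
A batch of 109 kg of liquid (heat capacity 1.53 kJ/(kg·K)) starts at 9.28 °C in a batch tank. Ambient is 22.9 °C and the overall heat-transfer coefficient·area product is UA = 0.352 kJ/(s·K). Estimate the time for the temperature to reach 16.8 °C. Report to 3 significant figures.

Lumped-capacitance energy balance: M c_p dT/dt = UA(T_amb − T).
τ = M c_p/UA = 473.78 s; T_ss = T_amb = 22.900 °C.
T(t) = T_ss + (T₀ − T_ss)e^(−t/τ); set T = 16.8:
t = −τ ln[(T − T_ss)/(T₀ − T_ss)] = −473.78 · ln(0.44787) = 380.56 s.

381 s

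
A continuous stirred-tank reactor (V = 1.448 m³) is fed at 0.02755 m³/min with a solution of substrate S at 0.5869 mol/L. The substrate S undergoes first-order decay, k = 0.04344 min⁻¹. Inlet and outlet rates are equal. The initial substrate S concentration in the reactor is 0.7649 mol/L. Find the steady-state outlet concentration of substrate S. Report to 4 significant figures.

Species balance: V dC/dt = Q C_in − Q C − k V C.
Steady state (dC/dt = 0): C_ss = Q C_in/(Q + kV) = C_in/(1 + kV/Q).
C_ss = 0.02755·0.5869/(0.02755 + 0.04344·1.448) = 0.0161691/0.0904511 = 0.178761 mol/L.

0.1788 mol/L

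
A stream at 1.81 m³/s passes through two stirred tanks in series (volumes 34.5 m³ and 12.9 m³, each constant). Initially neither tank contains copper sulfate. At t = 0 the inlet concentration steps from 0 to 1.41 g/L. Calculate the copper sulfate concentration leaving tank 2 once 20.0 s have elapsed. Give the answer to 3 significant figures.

0.672 g/L

Species balance on tank i: dCᵢ/dt = (Cᵢ₋₁ − Cᵢ)/τᵢ with τᵢ = Vᵢ/Q.
τ₁ = 34.5/1.81 = 19.061 s; τ₂ = 12.9/1.81 = 7.1271 s.
Tank 1: C₁ = C_in(1 − e^(−t/τ₁)). Tank 2 (τ₁ ≠ τ₂): C₂ = C_in[1 − (τ₁ e^(−t/τ₁) − τ₂ e^(−t/τ₂))/(τ₁ − τ₂)].
At t = 20.0: e^(−t/τ₁) = 0.35019, e^(−t/τ₂) = 0.060434.
C₂ = 1.41·[1 − (19.061·0.35019 − 7.1271·0.060434)/(11.934)] = 1.41·0.47676 = 0.67223 g/L.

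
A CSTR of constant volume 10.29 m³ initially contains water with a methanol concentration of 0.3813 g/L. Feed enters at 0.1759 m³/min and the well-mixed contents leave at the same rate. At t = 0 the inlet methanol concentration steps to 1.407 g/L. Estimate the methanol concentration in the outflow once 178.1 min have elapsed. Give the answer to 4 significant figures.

Accumulation = in − out for the solute gives V dC/dt = Q(C_in − C).
Time constant τ = V/Q = 10.29/0.1759 = 58.4991 min.
This is linear first-order; C(t) = C_in + (C₀ − C_in) e^(−t/τ).
C(178.1) = 1.407 + (0.3813 − 1.407)·e^(−178.1/58.4991) = 1.407 + (-1.02570)·0.0476206 = 1.35816 g/L.

1.358 g/L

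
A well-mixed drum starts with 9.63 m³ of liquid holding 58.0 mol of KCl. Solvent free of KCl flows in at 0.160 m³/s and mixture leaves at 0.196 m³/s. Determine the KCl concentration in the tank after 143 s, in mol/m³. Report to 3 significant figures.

0.201 mol/m³

Let m(t) be the amount of KCl. Volume: V(t) = V₀ + (Q_in − Q_out) t = 9.63 − 0.036000 t; V(143) = 4.4820 m³.
No KCl enters, so dm/dt = −Q_out · (m/V).
Separate: dm/m = −Q_out dt/V(t) ⇒ ln(m/m₀) = −(Q_out/(Q_in−Q_out)) ln(V/V₀).
m = m₀ (V₀/V)^(Q_out/(Q_in−Q_out)) = 58.0 × (9.63/4.4820)^(-5.4444) = 0.90164 mol.
C = m/V = 0.90164/4.4820 = 0.20117 mol/m³.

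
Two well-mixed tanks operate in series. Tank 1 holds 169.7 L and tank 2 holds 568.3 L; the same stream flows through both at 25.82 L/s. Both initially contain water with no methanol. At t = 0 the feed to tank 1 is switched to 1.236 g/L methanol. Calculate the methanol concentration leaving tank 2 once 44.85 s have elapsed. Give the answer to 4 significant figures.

1.007 g/L

Each tank obeys Vᵢ dCᵢ/dt = Q(Cᵢ₋₁ − Cᵢ), so τᵢ = Vᵢ/Q.
τ₁ = 169.7/25.82 = 6.57242 s; τ₂ = 568.3/25.82 = 22.0101 s.
Solving the cascade with C₁(0)=C₂(0)=0 gives C₂(t) = C_in[1 − (τ₁ e^(−t/τ₁) − τ₂ e^(−t/τ₂))/(τ₁ − τ₂)].
At t = 44.85: e^(−t/τ₁) = 0.00108740, e^(−t/τ₂) = 0.130328.
C₂ = 1.236·[1 − (6.57242·0.00108740 − 22.0101·0.130328)/(-15.4376)] = 1.236·0.814650 = 1.00691 g/L.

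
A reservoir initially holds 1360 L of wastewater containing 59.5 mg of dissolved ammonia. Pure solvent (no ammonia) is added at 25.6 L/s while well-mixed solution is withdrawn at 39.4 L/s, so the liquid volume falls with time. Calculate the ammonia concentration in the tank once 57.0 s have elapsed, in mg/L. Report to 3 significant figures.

Total volume: dV/dt = Q_in − Q_out = -13.800 L/s, so V(t) = 1360 − 13.800 t and V(57.0) = 573.40 L.
Solute balance: dm/dt = 0 − Q_out C = −Q_out m/V(t).
Separate: dm/m = −Q_out dt/V(t) ⇒ ln(m/m₀) = −(Q_out/(Q_in−Q_out)) ln(V/V₀).
m = m₀ (V₀/V)^(Q_out/(Q_in−Q_out)) = 59.5 × (1360/573.40)^(-2.8551) = 5.0540 mg.
C = m/V = 5.0540/573.40 = 0.0088140 mg/L.

0.00881 mg/L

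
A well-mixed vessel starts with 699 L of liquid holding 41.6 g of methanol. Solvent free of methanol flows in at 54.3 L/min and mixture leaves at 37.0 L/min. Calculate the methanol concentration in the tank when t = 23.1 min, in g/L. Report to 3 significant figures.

Let m(t) be the amount of methanol. Volume: V(t) = V₀ + (Q_in − Q_out) t = 699 + 17.300 t; V(23.1) = 1098.6 L.
No methanol enters, so dm/dt = −Q_out · (m/V).
dm/m = −Q_out dt/(V₀ + 17.300 t); integrating gives ln(m/m₀) = −(Q_out/(Q_in−Q_out)) ln(V/V₀).
m = m₀ (V₀/V)^(Q_out/(Q_in−Q_out)) = 41.6 × (699/1098.6)^(2.1387) = 15.816 g.
C = m/V = 15.816/1098.6 = 0.014396 g/L.

0.0144 g/L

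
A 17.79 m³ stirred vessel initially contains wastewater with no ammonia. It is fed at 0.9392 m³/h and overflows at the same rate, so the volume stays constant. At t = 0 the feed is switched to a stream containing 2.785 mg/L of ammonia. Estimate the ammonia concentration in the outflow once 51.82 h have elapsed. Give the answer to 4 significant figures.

Unsteady species balance (constant V, well mixed): V dC/dt = Q(C_in − C).
Time constant τ = V/Q = 17.79/0.9392 = 18.9417 h.
C approaches C_in exponentially: C(t) = C_in + (C₀ − C_in) e^(−t/τ).
C(51.82) = 2.785 + (0 − 2.785)·e^(−51.82/18.9417) = 2.785 + (-2.78500)·0.0648441 = 2.60441 mg/L.

2.604 mg/L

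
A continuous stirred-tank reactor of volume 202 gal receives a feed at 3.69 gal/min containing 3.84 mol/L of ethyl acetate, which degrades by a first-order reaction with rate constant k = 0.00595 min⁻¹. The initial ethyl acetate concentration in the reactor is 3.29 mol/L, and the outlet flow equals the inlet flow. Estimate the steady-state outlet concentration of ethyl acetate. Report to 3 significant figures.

Accumulation = in − out − consumed: V dC/dt = Q C_in − Q C − k V C.
At steady state: 0 = Q C_in − (Q + kV) C_ss, so C_ss = Q C_in/(Q + kV).
C_ss = 3.69·3.84/(3.69 + 0.00595·202) = 14.170/4.8919 = 2.8965 mol/L.

2.90 mol/L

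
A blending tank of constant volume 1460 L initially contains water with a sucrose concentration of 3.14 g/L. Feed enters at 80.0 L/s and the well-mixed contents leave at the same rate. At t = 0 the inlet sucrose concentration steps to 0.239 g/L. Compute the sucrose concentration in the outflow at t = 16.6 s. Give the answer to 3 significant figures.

Species balance on the tank: V dC/dt = Q(C_in − C).
Rewrite as dC/dt + C/τ = C_in/τ, τ = V/Q = 18.250 s.
C approaches C_in exponentially: C(t) = C_in + (C₀ − C_in) e^(−t/τ).
C(16.6) = 0.239 + (3.14 − 0.239)·e^(−16.6/18.250) = 0.239 + (2.9010)·0.40269 = 1.4072 g/L.

1.41 g/L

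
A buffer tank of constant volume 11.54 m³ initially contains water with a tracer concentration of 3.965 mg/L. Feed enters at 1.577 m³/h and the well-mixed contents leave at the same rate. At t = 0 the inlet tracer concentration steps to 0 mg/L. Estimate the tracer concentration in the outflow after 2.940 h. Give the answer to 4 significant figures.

2.653 mg/L

Accumulation = in − out for the solute gives V dC/dt = Q(C_in − C).
Rewrite as dC/dt + C/τ = C_in/τ, τ = V/Q = 7.31769 h.
Integrating: C(t) = C_in + (C₀ − C_in) e^(−t/τ).
C(2.940) = 0 + (3.965 − 0)·e^(−2.940/7.31769) = 0 + (3.96500)·0.669137 = 2.65313 mg/L.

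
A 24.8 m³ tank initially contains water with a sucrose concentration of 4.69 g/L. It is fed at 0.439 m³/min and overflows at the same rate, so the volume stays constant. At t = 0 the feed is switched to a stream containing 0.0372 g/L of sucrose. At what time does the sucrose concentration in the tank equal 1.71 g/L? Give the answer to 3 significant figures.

57.8 min

Species balance: V dC/dt = Q(C_in − C) ⇒ τ = V/Q = 56.492 min.
C(t) = C_in + (C₀ − C_in) e^(−t/τ). Set C = 1.71 and solve for t:
e^(−t/τ) = (C − C_in)/(C₀ − C_in) = (1.71 − 0.0372)/(4.69 − 0.0372) = 0.35953
t = −τ ln(…) = 56.492 × 1.0230 = 57.790 min.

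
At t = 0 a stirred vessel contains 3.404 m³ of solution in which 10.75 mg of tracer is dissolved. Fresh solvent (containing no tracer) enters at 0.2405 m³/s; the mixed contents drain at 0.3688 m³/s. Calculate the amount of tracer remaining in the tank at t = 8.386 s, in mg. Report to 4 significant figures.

3.607 mg

Let m(t) be the amount of tracer. Volume: V(t) = V₀ + (Q_in − Q_out) t = 3.404 − 0.128300 t; V(8.386) = 2.32808 m³.
Solute balance: dm/dt = 0 − Q_out C = −Q_out m/V(t).
Separate: dm/m = −Q_out dt/V(t) ⇒ ln(m/m₀) = −(Q_out/(Q_in−Q_out)) ln(V/V₀).
m = m₀ (V₀/V)^(Q_out/(Q_in−Q_out)) = 10.75 × (3.404/2.32808)^(-2.87451) = 3.60691 mg.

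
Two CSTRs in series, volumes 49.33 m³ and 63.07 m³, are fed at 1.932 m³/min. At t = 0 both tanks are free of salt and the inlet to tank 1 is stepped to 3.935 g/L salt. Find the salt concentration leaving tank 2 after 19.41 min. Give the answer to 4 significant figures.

0.5739 g/L

Species balance on tank i: dCᵢ/dt = (Cᵢ₋₁ − Cᵢ)/τᵢ with τᵢ = Vᵢ/Q.
τ₁ = 49.33/1.932 = 25.5331 min; τ₂ = 63.07/1.932 = 32.6449 min.
Tank 1: C₁ = C_in(1 − e^(−t/τ₁)). Tank 2 (τ₁ ≠ τ₂): C₂ = C_in[1 − (τ₁ e^(−t/τ₁) − τ₂ e^(−t/τ₂))/(τ₁ − τ₂)].
At t = 19.41: e^(−t/τ₁) = 0.467578, e^(−t/τ₂) = 0.551795.
C₂ = 3.935·[1 − (25.5331·0.467578 − 32.6449·0.551795)/(-7.11180)] = 3.935·0.145847 = 0.573908 g/L.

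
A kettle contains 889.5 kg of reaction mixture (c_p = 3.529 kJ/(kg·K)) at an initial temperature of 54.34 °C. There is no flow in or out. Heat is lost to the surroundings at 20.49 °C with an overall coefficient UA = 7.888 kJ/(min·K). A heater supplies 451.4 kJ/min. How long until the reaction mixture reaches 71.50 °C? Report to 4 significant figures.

M c_p dT/dt = −UA(T − T_amb) + Q̇.
τ = M c_p/UA = 397.952 min; T_ss = T_amb + Q̇/UA = 20.49 + 451.4/7.888 = 77.7162 °C.
T(t) = T_ss + (T₀ − T_ss)e^(−t/τ); set T = 71.50:
t = −τ ln[(T − T_ss)/(T₀ − T_ss)] = −397.952 · ln(0.265919) = 527.113 min.

527.1 min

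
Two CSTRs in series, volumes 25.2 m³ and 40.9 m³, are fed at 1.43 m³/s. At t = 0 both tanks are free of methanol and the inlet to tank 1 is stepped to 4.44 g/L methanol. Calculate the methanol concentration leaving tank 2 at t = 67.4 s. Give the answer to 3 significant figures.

3.50 g/L

Each tank obeys Vᵢ dCᵢ/dt = Q(Cᵢ₋₁ − Cᵢ), so τᵢ = Vᵢ/Q.
τ₁ = 25.2/1.43 = 17.622 s; τ₂ = 40.9/1.43 = 28.601 s.
Solving the cascade with C₁(0)=C₂(0)=0 gives C₂(t) = C_in[1 − (τ₁ e^(−t/τ₁) − τ₂ e^(−t/τ₂))/(τ₁ − τ₂)].
At t = 67.4: e^(−t/τ₁) = 0.021825, e^(−t/τ₂) = 0.094749.
C₂ = 4.44·[1 − (17.622·0.021825 − 28.601·0.094749)/(-10.979)] = 4.44·0.78820 = 3.4996 g/L.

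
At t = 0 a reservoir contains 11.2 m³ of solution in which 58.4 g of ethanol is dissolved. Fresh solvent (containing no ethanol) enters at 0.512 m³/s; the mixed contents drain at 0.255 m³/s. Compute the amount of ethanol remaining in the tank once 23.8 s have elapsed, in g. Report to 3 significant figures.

37.9 g

Let m(t) be the amount of ethanol. Volume: V(t) = V₀ + (Q_in − Q_out) t = 11.2 + 0.25700 t; V(23.8) = 17.317 m³.
Solute balance: dm/dt = 0 − Q_out C = −Q_out m/V(t).
Separate: dm/m = −Q_out dt/V(t) ⇒ ln(m/m₀) = −(Q_out/(Q_in−Q_out)) ln(V/V₀).
m = m₀ (V₀/V)^(Q_out/(Q_in−Q_out)) = 58.4 × (11.2/17.317)^(0.99222) = 37.900 g.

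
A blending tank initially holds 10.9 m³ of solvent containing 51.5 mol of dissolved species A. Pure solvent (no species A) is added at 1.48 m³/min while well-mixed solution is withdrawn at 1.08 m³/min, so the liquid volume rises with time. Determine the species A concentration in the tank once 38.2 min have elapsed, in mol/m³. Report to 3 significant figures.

Let m(t) be the amount of species A. Volume: V(t) = V₀ + (Q_in − Q_out) t = 10.9 + 0.40000 t; V(38.2) = 26.180 m³.
No species A enters, so dm/dt = −Q_out · (m/V).
Separate: dm/m = −Q_out dt/V(t) ⇒ ln(m/m₀) = −(Q_out/(Q_in−Q_out)) ln(V/V₀).
m = m₀ (V₀/V)^(Q_out/(Q_in−Q_out)) = 51.5 × (10.9/26.180)^(2.7000) = 4.8344 mol.
C = m/V = 4.8344/26.180 = 0.18466 mol/m³.

0.185 mol/m³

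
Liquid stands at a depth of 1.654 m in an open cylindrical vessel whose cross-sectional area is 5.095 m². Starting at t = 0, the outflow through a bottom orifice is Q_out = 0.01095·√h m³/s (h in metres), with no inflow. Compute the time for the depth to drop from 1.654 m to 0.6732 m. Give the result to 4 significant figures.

With no inflow, A dh/dt = −0.01095 √h.
This is separable: 2 d(√h)/dt = −0.01095/A, so √h = √h₀ − (0.01095/(2A)) t.
t = 2A(√h₀ − √h)/0.01095 = 2·5.095·(√1.654 − √0.6732)/0.01095
  = 10.1900 × (1.28608 − 0.820488) / 0.01095 = 433.277 s.

433.3 s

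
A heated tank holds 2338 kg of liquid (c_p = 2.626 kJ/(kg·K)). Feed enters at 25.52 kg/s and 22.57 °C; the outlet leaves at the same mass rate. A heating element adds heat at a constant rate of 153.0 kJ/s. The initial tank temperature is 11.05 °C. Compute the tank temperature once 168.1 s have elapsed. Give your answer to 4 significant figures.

M c_p dT/dt = ṁ c_p (T_in − T) + Q̇.
τ = M/ṁ = 91.6144 s; T_ss = T_in + Q̇/(ṁ c_p) = 22.57 + 153.0/(25.52·2.626) = 24.8531 °C.
T approaches T_ss exponentially: T(t) = T_ss + (T₀ − T_ss) e^(−t/τ).
T(168.1) = 24.8531 + (-13.8031)·e^(−168.1/91.6144) = 24.8531 + (-13.8031)·0.159635 = 22.6496 °C.

22.65 °C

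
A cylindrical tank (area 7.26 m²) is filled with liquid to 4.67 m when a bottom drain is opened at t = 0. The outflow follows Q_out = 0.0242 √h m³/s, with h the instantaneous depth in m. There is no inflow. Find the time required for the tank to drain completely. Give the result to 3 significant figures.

1300 s

With no inflow, A dh/dt = −0.0242 √h.
This is separable: 2 d(√h)/dt = −0.0242/A, so √h = √h₀ − (0.0242/(2A)) t.
Set h = 0: 2√h₀ = (0.0242/A) t_empty ⇒ t_empty = 2A√h₀/0.0242.
t_empty = 2·7.26·√4.67/0.0242 = 14.520·2.1610/0.0242 = 1296.6 s.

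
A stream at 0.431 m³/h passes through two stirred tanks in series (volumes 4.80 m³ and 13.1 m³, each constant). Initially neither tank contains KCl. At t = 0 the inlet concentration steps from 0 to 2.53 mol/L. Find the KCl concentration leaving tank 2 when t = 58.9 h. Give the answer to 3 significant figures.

Each tank obeys Vᵢ dCᵢ/dt = Q(Cᵢ₋₁ − Cᵢ), so τᵢ = Vᵢ/Q.
τ₁ = 4.80/0.431 = 11.137 h; τ₂ = 13.1/0.431 = 30.394 h.
Tank 1: C₁ = C_in(1 − e^(−t/τ₁)). Tank 2 (τ₁ ≠ τ₂): C₂ = C_in[1 − (τ₁ e^(−t/τ₁) − τ₂ e^(−t/τ₂))/(τ₁ − τ₂)].
At t = 58.9: e^(−t/τ₁) = 0.0050482, e^(−t/τ₂) = 0.14401.
C₂ = 2.53·[1 − (11.137·0.0050482 − 30.394·0.14401)/(-19.258)] = 2.53·0.77562 = 1.9623 mol/L.

1.96 mol/L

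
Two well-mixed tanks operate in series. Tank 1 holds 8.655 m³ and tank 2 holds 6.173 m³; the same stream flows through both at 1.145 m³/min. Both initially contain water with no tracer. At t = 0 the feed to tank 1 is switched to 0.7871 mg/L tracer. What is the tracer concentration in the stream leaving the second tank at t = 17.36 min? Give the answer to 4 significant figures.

Each tank obeys Vᵢ dCᵢ/dt = Q(Cᵢ₋₁ − Cᵢ), so τᵢ = Vᵢ/Q.
τ₁ = 8.655/1.145 = 7.55895 min; τ₂ = 6.173/1.145 = 5.39127 min.
Tank 1: C₁ = C_in(1 − e^(−t/τ₁)). Tank 2 (τ₁ ≠ τ₂): C₂ = C_in[1 − (τ₁ e^(−t/τ₁) − τ₂ e^(−t/τ₂))/(τ₁ − τ₂)].
At t = 17.36: e^(−t/τ₁) = 0.100599, e^(−t/τ₂) = 0.0399542.
C₂ = 0.7871·[1 − (7.55895·0.100599 − 5.39127·0.0399542)/(2.16769)] = 0.7871·0.748571 = 0.589201 mg/L.

0.5892 mg/L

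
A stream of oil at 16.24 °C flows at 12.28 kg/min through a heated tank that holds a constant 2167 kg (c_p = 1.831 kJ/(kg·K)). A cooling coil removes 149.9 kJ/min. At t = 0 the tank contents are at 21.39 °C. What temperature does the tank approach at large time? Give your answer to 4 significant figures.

M c_p dT/dt = ṁ c_p (T_in − T) − Q̇.
At steady state dT/dt = 0 ⇒ T_ss = T_in − Q̇/(ṁ c_p) = 16.24 − 149.9/(12.28·1.831) = 9.57324 °C.

9.573 °C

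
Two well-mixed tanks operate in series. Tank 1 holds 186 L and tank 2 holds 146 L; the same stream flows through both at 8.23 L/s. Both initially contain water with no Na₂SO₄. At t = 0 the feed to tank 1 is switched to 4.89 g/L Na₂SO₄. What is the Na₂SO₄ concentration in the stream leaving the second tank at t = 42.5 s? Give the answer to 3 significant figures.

Species balance on tank i: dCᵢ/dt = (Cᵢ₋₁ − Cᵢ)/τᵢ with τᵢ = Vᵢ/Q.
τ₁ = 186/8.23 = 22.600 s; τ₂ = 146/8.23 = 17.740 s.
Solving the cascade with C₁(0)=C₂(0)=0 gives C₂(t) = C_in[1 − (τ₁ e^(−t/τ₁) − τ₂ e^(−t/τ₂))/(τ₁ − τ₂)].
At t = 42.5: e^(−t/τ₁) = 0.15251, e^(−t/τ₂) = 0.091107.
C₂ = 4.89·[1 − (22.600·0.15251 − 17.740·0.091107)/(4.8603)] = 4.89·0.62336 = 3.0482 g/L.

3.05 g/L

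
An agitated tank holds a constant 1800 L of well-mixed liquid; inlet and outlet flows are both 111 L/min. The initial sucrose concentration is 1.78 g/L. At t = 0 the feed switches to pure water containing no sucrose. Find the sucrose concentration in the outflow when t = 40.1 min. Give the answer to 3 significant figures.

Unsteady species balance (constant V, well mixed): V dC/dt = Q(C_in − C).
So dC/dt = (C_in − C)/τ with τ = V/Q = 1800/111 = 16.216 min.
Integrating: C(t) = C_in + (C₀ − C_in) e^(−t/τ).
C(40.1) = 0 + (1.78 − 0)·e^(−40.1/16.216) = 0 + (1.7800)·0.084346 = 0.15014 g/L.

0.150 g/L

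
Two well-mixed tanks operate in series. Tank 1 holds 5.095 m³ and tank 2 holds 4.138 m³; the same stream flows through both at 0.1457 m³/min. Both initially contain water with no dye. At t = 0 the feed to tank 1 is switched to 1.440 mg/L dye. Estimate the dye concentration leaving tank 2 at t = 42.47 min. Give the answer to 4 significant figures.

Each tank obeys Vᵢ dCᵢ/dt = Q(Cᵢ₋₁ − Cᵢ), so τᵢ = Vᵢ/Q.
τ₁ = 5.095/0.1457 = 34.9691 min; τ₂ = 4.138/0.1457 = 28.4008 min.
Solving the cascade with C₁(0)=C₂(0)=0 gives C₂(t) = C_in[1 − (τ₁ e^(−t/τ₁) − τ₂ e^(−t/τ₂))/(τ₁ − τ₂)].
At t = 42.47: e^(−t/τ₁) = 0.296858, e^(−t/τ₂) = 0.224164.
C₂ = 1.440·[1 − (34.9691·0.296858 − 28.4008·0.224164)/(6.56829)] = 1.440·0.388815 = 0.559893 mg/L.

0.5599 mg/L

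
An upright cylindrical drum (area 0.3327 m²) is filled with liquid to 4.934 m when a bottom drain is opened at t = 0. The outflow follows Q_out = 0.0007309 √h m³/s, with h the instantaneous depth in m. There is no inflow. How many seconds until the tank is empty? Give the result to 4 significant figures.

Accumulation of liquid (constant cross-section A): A dh/dt = −0.0007309 √h.
∫ h^(−1/2) dh = −(0.0007309/A) ∫ dt, giving 2√h = 2√h₀ − (0.0007309/A) t.
Tank is empty when √h = 0: t_empty = 2A√h₀/0.0007309.
t_empty = 2·0.3327·√4.934/0.0007309 = 0.665400·2.22126/0.0007309 = 2022.20 s.

2022 s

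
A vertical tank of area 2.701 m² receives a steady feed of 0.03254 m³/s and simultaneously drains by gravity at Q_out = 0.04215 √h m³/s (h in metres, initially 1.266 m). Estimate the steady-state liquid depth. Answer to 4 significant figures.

A dh/dt = Q_in − 0.04215 √h. Steady state requires inflow = outflow:
Q_in = 0.04215 √h_ss ⇒ √h_ss = 0.03254/0.04215 = 0.772005.
h_ss = 0.772005² = 0.595991 m. (Since h₀ = 1.266 m > h_ss, the level will fall toward this value.)

0.5960 m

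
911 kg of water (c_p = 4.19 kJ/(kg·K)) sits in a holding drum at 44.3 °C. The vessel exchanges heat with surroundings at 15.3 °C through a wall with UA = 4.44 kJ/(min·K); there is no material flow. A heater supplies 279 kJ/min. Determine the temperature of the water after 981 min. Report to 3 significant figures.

67.3 °C

M c_p dT/dt = −UA(T − T_amb) + Q̇.
dT/dt = (T_ss − T)/τ with T_ss = T_amb + Q̇/UA = 15.3 + 279/4.44 = 78.138 °C, τ = M c_p/UA = 911·4.19/4.44 = 859.70 min.
This is linear first-order; T(t) = T_ss + (T₀ − T_ss) e^(−t/τ).
T(981) = 78.138 + (-33.838)·0.31947 = 67.328 °C.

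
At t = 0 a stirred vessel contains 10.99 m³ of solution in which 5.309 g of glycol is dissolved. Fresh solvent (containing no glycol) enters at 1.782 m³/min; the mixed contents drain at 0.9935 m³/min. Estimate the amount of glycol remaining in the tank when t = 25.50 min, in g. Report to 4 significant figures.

1.432 g

Let m(t) be the amount of glycol. Volume: V(t) = V₀ + (Q_in − Q_out) t = 10.99 + 0.788500 t; V(25.50) = 31.0968 m³.
Species balance (pure solvent in): dm/dt = −Q_out · m/V(t).
dm/m = −Q_out dt/(V₀ + 0.788500 t); integrating gives ln(m/m₀) = −(Q_out/(Q_in−Q_out)) ln(V/V₀).
m = m₀ (V₀/V)^(Q_out/(Q_in−Q_out)) = 5.309 × (10.99/31.0968)^(1.25999) = 1.43171 g.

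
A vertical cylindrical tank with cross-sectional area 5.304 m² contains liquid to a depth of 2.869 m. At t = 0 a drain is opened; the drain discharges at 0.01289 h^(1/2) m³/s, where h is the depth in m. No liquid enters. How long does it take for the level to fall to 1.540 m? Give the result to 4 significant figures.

A dh/dt = −Q_out = −0.01289 √h.
∫ h^(−1/2) dh = −(0.01289/A) ∫ dt, giving 2√h = 2√h₀ − (0.01289/A) t.
t = 2A(√h₀ − √h)/0.01289 = 2·5.304·(√2.869 − √1.540)/0.01289
  = 10.6080 × (1.69381 − 1.24097) / 0.01289 = 372.675 s.

372.7 s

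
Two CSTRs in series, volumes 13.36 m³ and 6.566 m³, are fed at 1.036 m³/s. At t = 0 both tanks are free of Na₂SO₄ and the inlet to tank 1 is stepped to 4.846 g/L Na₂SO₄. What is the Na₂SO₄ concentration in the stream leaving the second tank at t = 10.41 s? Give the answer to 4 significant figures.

1.501 g/L

Species balance on tank i: dCᵢ/dt = (Cᵢ₋₁ − Cᵢ)/τᵢ with τᵢ = Vᵢ/Q.
τ₁ = 13.36/1.036 = 12.8958 s; τ₂ = 6.566/1.036 = 6.33784 s.
Tank 1: C₁ = C_in(1 − e^(−t/τ₁)). Tank 2 (τ₁ ≠ τ₂): C₂ = C_in[1 − (τ₁ e^(−t/τ₁) − τ₂ e^(−t/τ₂))/(τ₁ − τ₂)].
At t = 10.41: e^(−t/τ₁) = 0.446086, e^(−t/τ₂) = 0.193493.
C₂ = 4.846·[1 − (12.8958·0.446086 − 6.33784·0.193493)/(6.55792)] = 4.846·0.309797 = 1.50127 g/L.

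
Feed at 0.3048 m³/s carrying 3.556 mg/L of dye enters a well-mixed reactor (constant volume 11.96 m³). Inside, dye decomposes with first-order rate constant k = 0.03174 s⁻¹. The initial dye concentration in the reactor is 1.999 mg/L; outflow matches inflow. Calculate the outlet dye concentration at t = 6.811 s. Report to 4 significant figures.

Accumulation = in − out − consumed: V dC/dt = Q C_in − Q C − k V C.
dC/dt = (Q/V) C_in − (Q/V + k) C; effective rate a = Q/V + k = 0.0254849 + 0.03174 = 0.0572249 s⁻¹.
C_ss = Q C_in/(Q + kV) = 1.58365 mg/L; C(t) = C_ss + (C₀ − C_ss) e^(−a t).
C(6.811) = 1.58365 + (0.415347)·e^(−0.0572249·6.811) = 1.58365 + (0.415347)·0.677220 = 1.86493 mg/L.

1.865 mg/L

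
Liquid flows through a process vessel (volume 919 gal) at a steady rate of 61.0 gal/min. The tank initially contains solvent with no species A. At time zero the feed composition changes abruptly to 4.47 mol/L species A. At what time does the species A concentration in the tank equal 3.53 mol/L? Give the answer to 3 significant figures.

23.5 min

Species balance on the tank: V dC/dt = Q(C_in − C), so τ = V/Q = 15.066 min.
C(t) = C_in + (C₀ − C_in) e^(−t/τ). Set C = 3.53 and solve for t:
e^(−t/τ) = (C − C_in)/(C₀ − C_in) = (3.53 − 4.47)/(0 − 4.47) = 0.21029
t = −τ ln(…) = 15.066 × 1.5593 = 23.491 min.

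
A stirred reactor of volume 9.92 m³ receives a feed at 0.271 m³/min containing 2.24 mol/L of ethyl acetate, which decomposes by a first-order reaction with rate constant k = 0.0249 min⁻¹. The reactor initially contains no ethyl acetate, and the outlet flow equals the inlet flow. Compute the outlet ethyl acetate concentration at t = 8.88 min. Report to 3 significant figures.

Species balance: V dC/dt = Q C_in − Q C − k V C.
dC/dt = (Q/V) C_in − (Q/V + k) C; effective rate a = Q/V + k = 0.027319 + 0.0249 = 0.052219 min⁻¹.
C_ss = Q C_in/(Q + kV) = 1.1719 mol/L; C(t) = C_ss + (C₀ − C_ss) e^(−a t).
C(8.88) = 1.1719 + (-1.1719)·e^(−0.052219·8.88) = 1.1719 + (-1.1719)·0.62895 = 0.43482 mol/L.

0.435 mol/L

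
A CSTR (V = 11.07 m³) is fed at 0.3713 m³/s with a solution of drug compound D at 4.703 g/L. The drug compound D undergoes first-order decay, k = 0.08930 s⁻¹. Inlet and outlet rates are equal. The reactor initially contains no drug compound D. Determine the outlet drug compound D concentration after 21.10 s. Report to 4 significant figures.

1.188 g/L

Accumulation = in − out − consumed: V dC/dt = Q C_in − Q C − k V C.
dC/dt = (Q/V) C_in − (Q/V + k) C; effective rate a = Q/V + k = 0.0335411 + 0.08930 = 0.122841 s⁻¹.
C_ss = Q C_in/(Q + kV) = 1.28413 g/L; C(t) = C_ss + (C₀ − C_ss) e^(−a t).
C(21.10) = 1.28413 + (-1.28413)·e^(−0.122841·21.10) = 1.28413 + (-1.28413)·0.0748741 = 1.18798 g/L.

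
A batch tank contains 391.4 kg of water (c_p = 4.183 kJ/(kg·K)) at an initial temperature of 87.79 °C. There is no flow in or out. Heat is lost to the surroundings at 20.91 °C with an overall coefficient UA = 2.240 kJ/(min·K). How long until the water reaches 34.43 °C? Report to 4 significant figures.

1169 min

Unsteady energy balance on the tank contents: M c_p dT/dt = −UA(T − T_amb).
τ = M c_p/UA = 730.905 min; T_ss = T_amb = 20.9100 °C.
T(t) = T_ss + (T₀ − T_ss)e^(−t/τ); set T = 34.43:
t = −τ ln[(T − T_ss)/(T₀ − T_ss)] = −730.905 · ln(0.202153) = 1168.52 min.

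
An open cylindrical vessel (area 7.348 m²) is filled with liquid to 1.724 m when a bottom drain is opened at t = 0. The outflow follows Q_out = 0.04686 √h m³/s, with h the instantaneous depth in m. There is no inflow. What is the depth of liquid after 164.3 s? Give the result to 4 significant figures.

0.6227 m

Accumulation of liquid (constant cross-section A): A dh/dt = −0.04686 √h.
∫ h^(−1/2) dh = −(0.04686/A) ∫ dt, giving 2√h = 2√h₀ − (0.04686/A) t.
√h = √1.724 − 0.04686·164.3/(2·7.348) = 1.31301 − 0.523891 = 0.789121.
h = 0.789121² = 0.622712 m.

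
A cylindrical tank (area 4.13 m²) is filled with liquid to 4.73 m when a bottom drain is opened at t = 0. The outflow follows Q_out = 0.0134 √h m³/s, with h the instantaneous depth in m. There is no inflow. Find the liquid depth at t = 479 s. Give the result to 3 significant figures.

1.95 m

A dh/dt = −Q_out = −0.0134 √h.
Separate and integrate: 2(√h − √h₀) = −(0.0134/A) t.
√h = √4.73 − 0.0134·479/(2·4.13) = 2.1749 − 0.77707 = 1.3978.
h = 1.3978² = 1.9538 m.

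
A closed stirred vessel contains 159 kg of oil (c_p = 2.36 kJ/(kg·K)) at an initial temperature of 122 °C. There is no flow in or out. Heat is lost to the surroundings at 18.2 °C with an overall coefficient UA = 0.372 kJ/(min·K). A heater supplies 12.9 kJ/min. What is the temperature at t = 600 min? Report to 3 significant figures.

Energy balance: M c_p dT/dt = −UA(T − T_amb) + Q̇.
dT/dt = (T_ss − T)/τ with T_ss = T_amb + Q̇/UA = 18.2 + 12.9/0.372 = 52.877 °C, τ = M c_p/UA = 159·2.36/0.372 = 1008.7 min.
Solution: T(t) = T_ss + (T₀ − T_ss) e^(−t/τ).
T(600) = 52.877 + (69.123)·0.55166 = 91.010 °C.

91.0 °C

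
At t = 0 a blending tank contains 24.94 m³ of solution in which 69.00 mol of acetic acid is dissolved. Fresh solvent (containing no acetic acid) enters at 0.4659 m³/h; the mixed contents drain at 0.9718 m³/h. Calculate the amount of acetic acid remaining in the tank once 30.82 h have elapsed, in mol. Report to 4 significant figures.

Total volume: dV/dt = Q_in − Q_out = -0.505900 m³/h, so V(t) = 24.94 − 0.505900 t and V(30.82) = 9.34816 m³.
Species balance (pure solvent in): dm/dt = −Q_out · m/V(t).
dm/m = −Q_out dt/(V₀ − 0.505900 t); integrating gives ln(m/m₀) = −(Q_out/(Q_in−Q_out)) ln(V/V₀).
m = m₀ (V₀/V)^(Q_out/(Q_in−Q_out)) = 69.00 × (24.94/9.34816)^(-1.92093) = 10.4762 mol.

10.48 mol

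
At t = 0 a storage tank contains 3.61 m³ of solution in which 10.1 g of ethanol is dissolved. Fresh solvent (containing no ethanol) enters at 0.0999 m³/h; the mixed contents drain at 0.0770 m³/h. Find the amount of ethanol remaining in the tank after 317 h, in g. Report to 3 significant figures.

Total volume: dV/dt = Q_in − Q_out = 0.022900 m³/h, so V(t) = 3.61 + 0.022900 t and V(317) = 10.869 m³.
Species balance (pure solvent in): dm/dt = −Q_out · m/V(t).
Separate: dm/m = −Q_out dt/V(t) ⇒ ln(m/m₀) = −(Q_out/(Q_in−Q_out)) ln(V/V₀).
m = m₀ (V₀/V)^(Q_out/(Q_in−Q_out)) = 10.1 × (3.61/10.869)^(3.3624) = 0.24816 g.

0.248 g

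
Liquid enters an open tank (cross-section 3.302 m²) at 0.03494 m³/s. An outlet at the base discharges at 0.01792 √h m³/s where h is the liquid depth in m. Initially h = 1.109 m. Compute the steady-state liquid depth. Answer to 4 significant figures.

Level balance: A dh/dt = 0.03494 − 0.01792 √h. Setting dh/dt = 0:
Q_in = 0.01792 √h_ss ⇒ √h_ss = 0.03494/0.01792 = 1.94978.
h_ss = 1.94978² = 3.80163 m. (Since h₀ = 1.109 m < h_ss, the level will rise toward this value.)

3.802 m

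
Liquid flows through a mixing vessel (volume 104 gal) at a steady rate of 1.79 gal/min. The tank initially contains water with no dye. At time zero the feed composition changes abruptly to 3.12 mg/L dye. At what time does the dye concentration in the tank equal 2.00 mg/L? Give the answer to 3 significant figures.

Accumulation = in − out for the solute gives V dC/dt = Q(C_in − C), so τ = V/Q = 58.101 min.
C(t) = C_in + (C₀ − C_in) e^(−t/τ). Set C = 2.00 and solve for t:
e^(−t/τ) = (C − C_in)/(C₀ − C_in) = (2.00 − 3.12)/(0 − 3.12) = 0.35897
t = −τ ln(…) = 58.101 × 1.0245 = 59.524 min.

59.5 min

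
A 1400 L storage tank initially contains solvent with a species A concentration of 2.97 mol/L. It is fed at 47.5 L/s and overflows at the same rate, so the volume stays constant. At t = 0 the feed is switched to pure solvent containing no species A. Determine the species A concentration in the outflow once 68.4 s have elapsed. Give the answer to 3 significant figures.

0.292 mol/L

Unsteady species balance (constant V, well mixed): V dC/dt = Q(C_in − C).
Time constant τ = V/Q = 1400/47.5 = 29.474 s.
Integrating: C(t) = C_in + (C₀ − C_in) e^(−t/τ).
C(68.4) = 0 + (2.97 − 0)·e^(−68.4/29.474) = 0 + (2.9700)·0.098203 = 0.29166 mol/L.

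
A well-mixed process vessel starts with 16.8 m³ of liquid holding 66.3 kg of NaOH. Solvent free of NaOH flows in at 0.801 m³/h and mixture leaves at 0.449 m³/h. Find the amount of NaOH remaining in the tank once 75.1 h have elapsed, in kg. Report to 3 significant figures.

19.9 kg

Total volume: dV/dt = Q_in − Q_out = 0.35200 m³/h, so V(t) = 16.8 + 0.35200 t and V(75.1) = 43.235 m³.
No NaOH enters, so dm/dt = −Q_out · (m/V).
Separate: dm/m = −Q_out dt/V(t) ⇒ ln(m/m₀) = −(Q_out/(Q_in−Q_out)) ln(V/V₀).
m = m₀ (V₀/V)^(Q_out/(Q_in−Q_out)) = 66.3 × (16.8/43.235)^(1.2756) = 19.854 kg.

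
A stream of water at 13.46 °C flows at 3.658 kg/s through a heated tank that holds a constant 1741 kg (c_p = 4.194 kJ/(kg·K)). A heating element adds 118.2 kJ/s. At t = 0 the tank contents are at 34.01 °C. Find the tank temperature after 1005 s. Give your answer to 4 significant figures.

Energy balance: M c_p dT/dt = ṁ c_p (T_in − T) + 118.2.
τ = M/ṁ = 475.943 s; T_ss = T_in + Q̇/(ṁ c_p) = 13.46 + 118.2/(3.658·4.194) = 21.1645 °C.
Integrating: T(t) = T_ss + (T₀ − T_ss) e^(−t/τ).
T(1005) = 21.1645 + (12.8455)·e^(−1005/475.943) = 21.1645 + (12.8455)·0.121045 = 22.7194 °C.

22.72 °C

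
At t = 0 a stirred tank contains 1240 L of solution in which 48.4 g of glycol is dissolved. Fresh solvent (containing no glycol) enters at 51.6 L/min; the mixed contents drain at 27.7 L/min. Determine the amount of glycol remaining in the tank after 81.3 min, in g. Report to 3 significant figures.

16.2 g

Total volume: dV/dt = Q_in − Q_out = 23.900 L/min, so V(t) = 1240 + 23.900 t and V(81.3) = 3183.1 L.
Species balance (pure solvent in): dm/dt = −Q_out · m/V(t).
Separate: dm/m = −Q_out dt/V(t) ⇒ ln(m/m₀) = −(Q_out/(Q_in−Q_out)) ln(V/V₀).
m = m₀ (V₀/V)^(Q_out/(Q_in−Q_out)) = 48.4 × (1240/3183.1)^(1.1590) = 16.230 g.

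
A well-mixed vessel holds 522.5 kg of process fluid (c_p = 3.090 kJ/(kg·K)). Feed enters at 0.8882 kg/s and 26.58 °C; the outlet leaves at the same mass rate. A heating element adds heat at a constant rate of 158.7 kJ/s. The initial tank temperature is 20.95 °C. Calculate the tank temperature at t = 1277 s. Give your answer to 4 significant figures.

M c_p dT/dt = ṁ c_p (T_in − T) + Q̇.
Rearrange: dT/dt = (T_ss − T)/τ with τ = M/ṁ = 588.268 s and T_ss = T_in + Q̇/(ṁ c_p) = 84.4039 °C.
T approaches T_ss exponentially: T(t) = T_ss + (T₀ − T_ss) e^(−t/τ).
T(1277) = 84.4039 + (-63.4539)·e^(−1277/588.268) = 84.4039 + (-63.4539)·0.114089 = 77.1646 °C.

77.16 °C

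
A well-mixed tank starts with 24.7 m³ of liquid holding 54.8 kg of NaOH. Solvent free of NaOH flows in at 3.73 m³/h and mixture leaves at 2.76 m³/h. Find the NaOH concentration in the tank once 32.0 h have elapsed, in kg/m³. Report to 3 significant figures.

0.0970 kg/m³

Let m(t) be the amount of NaOH. Volume: V(t) = V₀ + (Q_in − Q_out) t = 24.7 + 0.97000 t; V(32.0) = 55.740 m³.
Species balance (pure solvent in): dm/dt = −Q_out · m/V(t).
Separate: dm/m = −Q_out dt/V(t) ⇒ ln(m/m₀) = −(Q_out/(Q_in−Q_out)) ln(V/V₀).
m = m₀ (V₀/V)^(Q_out/(Q_in−Q_out)) = 54.8 × (24.7/55.740)^(2.8454) = 5.4079 kg.
C = m/V = 5.4079/55.740 = 0.097021 kg/m³.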